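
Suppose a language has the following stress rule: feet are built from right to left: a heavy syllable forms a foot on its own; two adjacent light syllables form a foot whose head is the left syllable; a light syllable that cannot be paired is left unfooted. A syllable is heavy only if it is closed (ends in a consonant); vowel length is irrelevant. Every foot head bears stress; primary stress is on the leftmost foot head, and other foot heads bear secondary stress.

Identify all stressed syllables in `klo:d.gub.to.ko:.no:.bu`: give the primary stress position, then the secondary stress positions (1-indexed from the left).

primary 1, secondary 2, 3, 5

Weights: 1 klo:d H, 2 gub H, 3 to L, 4 ko: L, 5 no: L, 6 bu L.
Parse right to left (heavy = foot alone; LL = one foot; stranded L unfooted): (ˈklo:d) (ˈgub) (ˈto.ko:) (ˈno:.bu).
Foot heads: 1, 2, 3, 5.
Primary stress on the leftmost head = syllable 1.
Secondary stress on 2, 3, 5: ˈklo:d.ˌgub.ˌto.ko:.ˌno:.bu.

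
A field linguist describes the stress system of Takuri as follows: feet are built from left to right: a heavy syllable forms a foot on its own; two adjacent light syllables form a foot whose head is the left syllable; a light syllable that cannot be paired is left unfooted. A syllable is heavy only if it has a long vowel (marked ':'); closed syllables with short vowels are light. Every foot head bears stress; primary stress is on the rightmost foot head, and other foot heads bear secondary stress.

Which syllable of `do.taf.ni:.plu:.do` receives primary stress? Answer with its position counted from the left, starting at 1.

Weights: 1 do L, 2 taf L, 3 ni: H, 4 plu: H, 5 do L.
Parse left to right (heavy = foot alone; LL = one foot; stranded L unfooted): (ˈdo.taf) (ˈni:) (ˈplu:) do.
Foot heads: 1, 3, 4.
Primary stress on the rightmost head = syllable 4.
Primary stress: syllable 4 → do.taf.ni:.ˈplu:.do.

4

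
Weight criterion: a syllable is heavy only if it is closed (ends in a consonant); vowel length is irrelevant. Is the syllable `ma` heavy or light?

light

`ma`: short vowel, open (no coda). Open (no coda) → light.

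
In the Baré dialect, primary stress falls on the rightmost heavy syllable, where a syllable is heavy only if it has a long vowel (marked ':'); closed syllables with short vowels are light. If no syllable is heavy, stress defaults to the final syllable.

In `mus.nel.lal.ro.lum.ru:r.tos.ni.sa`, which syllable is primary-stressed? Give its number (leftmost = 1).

Weights: 1 mus L, 2 nel L, 3 lal L, 4 ro L, 5 lum L, 6 ru:r H, 7 tos L, 8 ni L, 9 sa L.
Heavy syllables in the domain: 6. The rightmost is syllable 6 (ru:r).
Primary stress: syllable 6 → mus.nel.lal.ro.lum.ˈru:r.tos.ni.sa.

6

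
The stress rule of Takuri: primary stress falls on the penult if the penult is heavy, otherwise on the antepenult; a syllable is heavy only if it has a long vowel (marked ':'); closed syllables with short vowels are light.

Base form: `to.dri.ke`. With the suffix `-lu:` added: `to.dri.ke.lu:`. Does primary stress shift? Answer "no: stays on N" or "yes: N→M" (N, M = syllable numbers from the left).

yes: 1→2

Base `to.dri.ke` (3 syllables):
  Weights: 1 to L, 2 dri L, 3 ke L.
  The penult (syllable 2, dri) is light, so stress falls on the antepenult (syllable 1, to).
  → primary stress on syllable 1.
Suffixed `to.dri.ke.lu:` (4 syllables):
  Weights: 2 dri L, 3 ke L, 4 lu: H.
  The penult (syllable 3, ke) is light, so stress falls on the antepenult (syllable 2, dri).
  → primary stress on syllable 2.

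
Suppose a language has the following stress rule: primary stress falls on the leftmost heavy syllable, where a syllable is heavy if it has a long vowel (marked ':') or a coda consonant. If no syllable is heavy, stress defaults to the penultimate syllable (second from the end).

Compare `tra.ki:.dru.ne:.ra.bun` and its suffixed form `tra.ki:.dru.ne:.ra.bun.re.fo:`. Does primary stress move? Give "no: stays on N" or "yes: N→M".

no: stays on 2

Base `tra.ki:.dru.ne:.ra.bun` (6 syllables):
  Weights: 1 tra L, 2 ki: H, 3 dru L, 4 ne: H, 5 ra L, 6 bun H.
  Heavy syllables in the domain: 2, 4, 6. The leftmost is syllable 2 (ki:).
  → primary stress on syllable 2.
Suffixed `tra.ki:.dru.ne:.ra.bun.re.fo:` (8 syllables):
  Weights: 1 tra L, 2 ki: H, 3 dru L, 4 ne: H, 5 ra L, 6 bun H, 7 re L, 8 fo: H.
  Heavy syllables in the domain: 2, 4, 6, 8. The leftmost is syllable 2 (ki:).
  → primary stress on syllable 2.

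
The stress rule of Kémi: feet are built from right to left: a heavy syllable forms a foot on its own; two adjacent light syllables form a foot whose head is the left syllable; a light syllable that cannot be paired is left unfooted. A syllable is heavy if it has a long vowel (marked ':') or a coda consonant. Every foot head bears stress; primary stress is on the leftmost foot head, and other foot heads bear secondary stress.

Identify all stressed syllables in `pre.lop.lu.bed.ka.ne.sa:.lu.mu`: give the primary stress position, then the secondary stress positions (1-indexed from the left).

Weights: 1 pre L, 2 lop H, 3 lu L, 4 bed H, 5 ka L, 6 ne L, 7 sa: H, 8 lu L, 9 mu L.
Parse right to left (heavy = foot alone; LL = one foot; stranded L unfooted): pre (ˈlop) lu (ˈbed) (ˈka.ne) (ˈsa:) (ˈlu.mu).
Foot heads: 2, 4, 5, 7, 8.
Primary stress on the leftmost head = syllable 2.
Secondary stress on 4, 5, 7, 8: pre.ˈlop.lu.ˌbed.ˌka.ne.ˌsa:.ˌlu.mu.

primary 2, secondary 4, 5, 7, 8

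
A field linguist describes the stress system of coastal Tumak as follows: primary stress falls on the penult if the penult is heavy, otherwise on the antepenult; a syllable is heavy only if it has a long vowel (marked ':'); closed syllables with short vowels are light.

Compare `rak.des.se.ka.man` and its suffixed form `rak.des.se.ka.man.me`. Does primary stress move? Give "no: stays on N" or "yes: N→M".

yes: 3→4

Base `rak.des.se.ka.man` (5 syllables):
  Weights: 3 se L, 4 ka L, 5 man L.
  The penult (syllable 4, ka) is light, so stress falls on the antepenult (syllable 3, se).
  → primary stress on syllable 3.
Suffixed `rak.des.se.ka.man.me` (6 syllables):
  Weights: 4 ka L, 5 man L, 6 me L.
  The penult (syllable 5, man) is light, so stress falls on the antepenult (syllable 4, ka).
  → primary stress on syllable 4.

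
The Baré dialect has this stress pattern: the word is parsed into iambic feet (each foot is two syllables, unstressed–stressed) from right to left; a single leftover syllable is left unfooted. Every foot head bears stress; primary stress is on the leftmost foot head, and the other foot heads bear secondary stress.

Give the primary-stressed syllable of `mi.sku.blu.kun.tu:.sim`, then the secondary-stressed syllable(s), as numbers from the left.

Parse right to left into iambic (σˈσ) feet: (mi.ˈsku) (blu.ˈkun) (tu:.ˈsim).
Foot heads (stressed positions): 2, 4, 6.
End Rule Leftmost: primary stress on the leftmost head = syllable 2.
Secondary stress on 4, 6: mi.ˈsku.blu.ˌkun.tu:.ˌsim.

primary 2, secondary 4, 6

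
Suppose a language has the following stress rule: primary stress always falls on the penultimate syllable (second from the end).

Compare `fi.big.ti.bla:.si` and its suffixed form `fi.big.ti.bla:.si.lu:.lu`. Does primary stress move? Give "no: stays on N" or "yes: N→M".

yes: 4→6

Base `fi.big.ti.bla:.si` (5 syllables):
  The word has 5 syllables; the penultimate syllable (second from the end) is syllable 4 (bla:).
  → primary stress on syllable 4.
Suffixed `fi.big.ti.bla:.si.lu:.lu` (7 syllables):
  The word has 7 syllables; the penultimate syllable (second from the end) is syllable 6 (lu:).
  → primary stress on syllable 6.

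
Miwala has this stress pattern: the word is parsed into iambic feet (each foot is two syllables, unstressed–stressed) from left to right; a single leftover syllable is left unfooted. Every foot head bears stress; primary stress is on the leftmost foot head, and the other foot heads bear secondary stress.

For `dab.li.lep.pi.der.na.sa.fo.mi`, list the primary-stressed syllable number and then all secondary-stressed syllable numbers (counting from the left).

primary 2, secondary 4, 6, 8

Parse left to right into iambic (σˈσ) feet: (dab.ˈli) (lep.ˈpi) (der.ˈna) (sa.ˈfo) mi. Syllable 9 is left unfooted.
Foot heads (stressed positions): 2, 4, 6, 8.
End Rule Leftmost: primary stress on the leftmost head = syllable 2.
Secondary stress on 4, 6, 8: dab.ˈli.lep.ˌpi.der.ˌna.sa.ˌfo.mi.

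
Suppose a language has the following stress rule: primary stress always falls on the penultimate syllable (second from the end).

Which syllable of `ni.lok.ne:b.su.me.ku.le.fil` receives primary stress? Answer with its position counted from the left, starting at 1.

The word has 8 syllables; the penultimate syllable (second from the end) is syllable 7 (le).
Primary stress: syllable 7 → ni.lok.ne:b.su.me.ku.ˈle.fil.

7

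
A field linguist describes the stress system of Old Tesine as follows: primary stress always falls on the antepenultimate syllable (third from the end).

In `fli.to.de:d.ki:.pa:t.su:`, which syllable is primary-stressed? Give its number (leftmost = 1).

4

The word has 6 syllables; the antepenultimate syllable (third from the end) is syllable 4 (ki:).
Primary stress: syllable 4 → fli.to.de:d.ˈki:.pa:t.su:.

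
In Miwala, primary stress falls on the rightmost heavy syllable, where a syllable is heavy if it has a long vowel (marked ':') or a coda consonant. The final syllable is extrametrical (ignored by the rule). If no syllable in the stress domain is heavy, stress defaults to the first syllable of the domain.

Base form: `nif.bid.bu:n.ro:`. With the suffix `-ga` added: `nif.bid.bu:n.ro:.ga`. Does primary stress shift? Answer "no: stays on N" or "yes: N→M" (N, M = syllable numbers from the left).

Base `nif.bid.bu:n.ro:` (4 syllables):
  The final syllable (4, ro:) is extrametrical; the stress domain is syllables 1–3.
  Weights: 1 nif H, 2 bid H, 3 bu:n H.
  Heavy syllables in the domain: 1, 2, 3. The rightmost is syllable 3 (bu:n).
  → primary stress on syllable 3.
Suffixed `nif.bid.bu:n.ro:.ga` (5 syllables):
  The final syllable (5, ga) is extrametrical; the stress domain is syllables 1–4.
  Weights: 1 nif H, 2 bid H, 3 bu:n H, 4 ro: H.
  Heavy syllables in the domain: 1, 2, 3, 4. The rightmost is syllable 4 (ro:).
  → primary stress on syllable 4.

yes: 3→4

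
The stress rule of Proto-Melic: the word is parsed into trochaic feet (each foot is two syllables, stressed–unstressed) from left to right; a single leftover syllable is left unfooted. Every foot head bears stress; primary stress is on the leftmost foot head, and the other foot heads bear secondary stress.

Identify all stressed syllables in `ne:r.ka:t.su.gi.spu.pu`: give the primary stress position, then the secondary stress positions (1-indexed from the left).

Parse left to right into trochaic (ˈσσ) feet: (ˈne:r.ka:t) (ˈsu.gi) (ˈspu.pu).
Foot heads (stressed positions): 1, 3, 5.
End Rule Leftmost: primary stress on the leftmost head = syllable 1.
Secondary stress on 3, 5: ˈne:r.ka:t.ˌsu.gi.ˌspu.pu.

primary 1, secondary 3, 5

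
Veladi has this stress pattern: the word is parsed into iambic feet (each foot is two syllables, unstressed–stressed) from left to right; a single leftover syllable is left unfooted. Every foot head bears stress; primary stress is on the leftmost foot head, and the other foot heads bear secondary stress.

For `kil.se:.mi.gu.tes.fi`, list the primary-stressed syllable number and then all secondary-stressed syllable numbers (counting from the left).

primary 2, secondary 4, 6

Parse left to right into iambic (σˈσ) feet: (kil.ˈse:) (mi.ˈgu) (tes.ˈfi).
Foot heads (stressed positions): 2, 4, 6.
End Rule Leftmost: primary stress on the leftmost head = syllable 2.
Secondary stress on 4, 6: kil.ˈse:.mi.ˌgu.tes.ˌfi.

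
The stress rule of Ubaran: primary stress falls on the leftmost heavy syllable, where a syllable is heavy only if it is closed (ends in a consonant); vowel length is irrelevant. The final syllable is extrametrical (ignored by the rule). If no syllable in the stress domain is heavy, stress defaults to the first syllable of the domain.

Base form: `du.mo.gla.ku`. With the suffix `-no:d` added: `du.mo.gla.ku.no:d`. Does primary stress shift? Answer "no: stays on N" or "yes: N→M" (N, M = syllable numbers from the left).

no: stays on 1

Base `du.mo.gla.ku` (4 syllables):
  The final syllable (4, ku) is extrametrical; the stress domain is syllables 1–3.
  Weights: 1 du L, 2 mo L, 3 gla L.
  No heavy syllable in the domain; default to the first syllable of the domain = syllable 1.
  → primary stress on syllable 1.
Suffixed `du.mo.gla.ku.no:d` (5 syllables):
  The final syllable (5, no:d) is extrametrical; the stress domain is syllables 1–4.
  Weights: 1 du L, 2 mo L, 3 gla L, 4 ku L.
  No heavy syllable in the domain; default to the first syllable of the domain = syllable 1.
  → primary stress on syllable 1.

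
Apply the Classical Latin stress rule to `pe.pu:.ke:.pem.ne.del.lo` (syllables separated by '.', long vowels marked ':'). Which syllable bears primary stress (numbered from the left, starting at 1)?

6

Classical Latin: stress the penult if heavy (long vowel or closed), else the antepenult.
Weights: 5 ne L, 6 del H, 7 lo L.
The penult (syllable 6, del) is heavy, so it takes stress.
Stress on syllable 6: pe.pu:.ke:.pem.ne.ˈdel.lo.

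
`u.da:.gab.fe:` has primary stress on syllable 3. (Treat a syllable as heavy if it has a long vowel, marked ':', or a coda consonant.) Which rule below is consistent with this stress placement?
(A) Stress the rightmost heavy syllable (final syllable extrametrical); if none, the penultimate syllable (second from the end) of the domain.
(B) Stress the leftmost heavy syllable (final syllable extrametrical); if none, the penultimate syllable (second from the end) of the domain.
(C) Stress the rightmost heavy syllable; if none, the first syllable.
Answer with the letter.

A

Rule A → syllable 3 ✓.
Rule B → syllable 2 (observed: 3).
Rule C → syllable 4 (observed: 3).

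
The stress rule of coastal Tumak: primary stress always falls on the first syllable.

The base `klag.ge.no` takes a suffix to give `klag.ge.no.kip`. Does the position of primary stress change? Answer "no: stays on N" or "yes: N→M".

Base `klag.ge.no` (3 syllables):
  The word has 3 syllables; the first syllable is syllable 1 (klag).
  → primary stress on syllable 1.
Suffixed `klag.ge.no.kip` (4 syllables):
  The word has 4 syllables; the first syllable is syllable 1 (klag).
  → primary stress on syllable 1.

no: stays on 1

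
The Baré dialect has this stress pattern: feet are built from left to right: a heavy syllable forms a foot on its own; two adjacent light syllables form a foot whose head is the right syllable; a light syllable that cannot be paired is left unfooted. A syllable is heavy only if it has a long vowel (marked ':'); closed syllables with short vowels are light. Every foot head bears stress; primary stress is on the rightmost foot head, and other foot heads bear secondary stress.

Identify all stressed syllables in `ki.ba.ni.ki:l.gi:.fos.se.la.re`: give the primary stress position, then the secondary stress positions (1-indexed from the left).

Weights: 1 ki L, 2 ba L, 3 ni L, 4 ki:l H, 5 gi: H, 6 fos L, 7 se L, 8 la L, 9 re L.
Parse left to right (heavy = foot alone; LL = one foot; stranded L unfooted): (ki.ˈba) ni (ˈki:l) (ˈgi:) (fos.ˈse) (la.ˈre).
Foot heads: 2, 4, 5, 7, 9.
Primary stress on the rightmost head = syllable 9.
Secondary stress on 2, 4, 5, 7: ki.ˌba.ni.ˌki:l.ˌgi:.fos.ˌse.la.ˈre.

primary 9, secondary 2, 4, 5, 7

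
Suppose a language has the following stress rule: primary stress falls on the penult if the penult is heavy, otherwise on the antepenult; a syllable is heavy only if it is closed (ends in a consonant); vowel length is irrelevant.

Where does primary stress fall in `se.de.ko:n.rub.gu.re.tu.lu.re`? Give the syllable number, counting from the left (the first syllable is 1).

Weights: 7 tu L, 8 lu L, 9 re L.
The penult (syllable 8, lu) is light, so stress falls on the antepenult (syllable 7, tu).
Primary stress: syllable 7 → se.de.ko:n.rub.gu.re.ˈtu.lu.re.

7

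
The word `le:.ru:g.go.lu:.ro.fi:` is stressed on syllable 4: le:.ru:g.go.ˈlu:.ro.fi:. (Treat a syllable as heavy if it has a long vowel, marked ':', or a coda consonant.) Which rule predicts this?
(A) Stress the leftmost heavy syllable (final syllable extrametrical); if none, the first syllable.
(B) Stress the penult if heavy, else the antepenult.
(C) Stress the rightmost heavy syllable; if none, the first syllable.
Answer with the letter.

Rule A → syllable 1 (observed: 4).
Rule B → syllable 4 ✓.
Rule C → syllable 6 (observed: 4).

B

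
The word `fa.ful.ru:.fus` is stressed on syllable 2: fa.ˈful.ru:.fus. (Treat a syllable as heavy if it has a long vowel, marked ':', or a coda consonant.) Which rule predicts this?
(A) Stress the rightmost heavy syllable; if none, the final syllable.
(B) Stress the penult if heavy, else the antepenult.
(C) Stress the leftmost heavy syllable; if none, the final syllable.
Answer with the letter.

C

Rule A → syllable 4 (observed: 2).
Rule B → syllable 3 (observed: 2).
Rule C → syllable 2 ✓.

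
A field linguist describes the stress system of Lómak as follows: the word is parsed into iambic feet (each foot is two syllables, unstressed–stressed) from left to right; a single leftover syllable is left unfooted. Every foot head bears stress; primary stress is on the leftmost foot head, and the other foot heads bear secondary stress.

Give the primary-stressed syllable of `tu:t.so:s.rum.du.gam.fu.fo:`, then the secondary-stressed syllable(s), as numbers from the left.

primary 2, secondary 4, 6

Parse left to right into iambic (σˈσ) feet: (tu:t.ˈso:s) (rum.ˈdu) (gam.ˈfu) fo:. Syllable 7 is left unfooted.
Foot heads (stressed positions): 2, 4, 6.
End Rule Leftmost: primary stress on the leftmost head = syllable 2.
Secondary stress on 4, 6: tu:t.ˈso:s.rum.ˌdu.gam.ˌfu.fo:.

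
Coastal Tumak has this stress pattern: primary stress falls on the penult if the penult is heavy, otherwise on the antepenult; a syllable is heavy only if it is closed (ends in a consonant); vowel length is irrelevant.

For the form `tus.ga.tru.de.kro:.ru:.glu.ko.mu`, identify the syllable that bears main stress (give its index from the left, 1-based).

Weights: 7 glu L, 8 ko L, 9 mu L.
The penult (syllable 8, ko) is light, so stress falls on the antepenult (syllable 7, glu).
Primary stress: syllable 7 → tus.ga.tru.de.kro:.ru:.ˈglu.ko.mu.

7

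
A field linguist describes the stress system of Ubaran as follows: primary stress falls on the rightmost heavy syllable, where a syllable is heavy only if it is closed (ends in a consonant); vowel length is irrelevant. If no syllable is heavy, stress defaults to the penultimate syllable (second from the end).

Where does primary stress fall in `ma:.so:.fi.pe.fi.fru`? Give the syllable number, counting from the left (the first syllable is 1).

Weights: 1 ma: L, 2 so: L, 3 fi L, 4 pe L, 5 fi L, 6 fru L.
No heavy syllable in the domain; default to the penultimate syllable (second from the end) = syllable 5.
Primary stress: syllable 5 → ma:.so:.fi.pe.ˈfi.fru.

5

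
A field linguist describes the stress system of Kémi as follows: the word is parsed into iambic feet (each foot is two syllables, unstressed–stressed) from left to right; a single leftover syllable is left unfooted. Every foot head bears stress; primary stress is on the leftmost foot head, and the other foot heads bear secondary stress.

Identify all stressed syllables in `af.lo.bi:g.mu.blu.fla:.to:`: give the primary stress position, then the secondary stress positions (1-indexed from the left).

Parse left to right into iambic (σˈσ) feet: (af.ˈlo) (bi:g.ˈmu) (blu.ˈfla:) to:. Syllable 7 is left unfooted.
Foot heads (stressed positions): 2, 4, 6.
End Rule Leftmost: primary stress on the leftmost head = syllable 2.
Secondary stress on 4, 6: af.ˈlo.bi:g.ˌmu.blu.ˌfla:.to:.

primary 2, secondary 4, 6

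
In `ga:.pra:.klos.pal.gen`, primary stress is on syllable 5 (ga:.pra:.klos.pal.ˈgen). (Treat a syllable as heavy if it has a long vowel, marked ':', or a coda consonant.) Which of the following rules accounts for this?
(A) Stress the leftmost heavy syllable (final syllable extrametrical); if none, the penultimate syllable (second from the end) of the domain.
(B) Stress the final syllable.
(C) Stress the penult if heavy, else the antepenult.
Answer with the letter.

B

Rule A → syllable 1 (observed: 5).
Rule B → syllable 5 ✓.
Rule C → syllable 4 (observed: 5).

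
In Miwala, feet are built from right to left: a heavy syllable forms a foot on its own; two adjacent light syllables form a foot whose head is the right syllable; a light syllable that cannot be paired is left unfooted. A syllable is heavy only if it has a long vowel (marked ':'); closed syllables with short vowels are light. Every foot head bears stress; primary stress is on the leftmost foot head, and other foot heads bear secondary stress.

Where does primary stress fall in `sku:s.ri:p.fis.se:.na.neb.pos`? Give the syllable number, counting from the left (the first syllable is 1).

Weights: 1 sku:s H, 2 ri:p H, 3 fis L, 4 se: H, 5 na L, 6 neb L, 7 pos L.
Parse right to left (heavy = foot alone; LL = one foot; stranded L unfooted): (ˈsku:s) (ˈri:p) fis (ˈse:) na (neb.ˈpos).
Foot heads: 1, 2, 4, 7.
Primary stress on the leftmost head = syllable 1.
Primary stress: syllable 1 → ˈsku:s.ri:p.fis.se:.na.neb.pos.

1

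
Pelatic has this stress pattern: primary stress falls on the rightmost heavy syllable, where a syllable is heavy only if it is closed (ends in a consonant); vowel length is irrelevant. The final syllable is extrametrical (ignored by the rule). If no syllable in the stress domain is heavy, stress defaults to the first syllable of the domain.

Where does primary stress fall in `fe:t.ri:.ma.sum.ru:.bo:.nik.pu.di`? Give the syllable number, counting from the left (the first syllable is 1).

The final syllable (9, di) is extrametrical; the stress domain is syllables 1–8.
Weights: 1 fe:t H, 2 ri: L, 3 ma L, 4 sum H, 5 ru: L, 6 bo: L, 7 nik H, 8 pu L.
Heavy syllables in the domain: 1, 4, 7. The rightmost is syllable 7 (nik).
Primary stress: syllable 7 → fe:t.ri:.ma.sum.ru:.bo:.ˈnik.pu.di.

7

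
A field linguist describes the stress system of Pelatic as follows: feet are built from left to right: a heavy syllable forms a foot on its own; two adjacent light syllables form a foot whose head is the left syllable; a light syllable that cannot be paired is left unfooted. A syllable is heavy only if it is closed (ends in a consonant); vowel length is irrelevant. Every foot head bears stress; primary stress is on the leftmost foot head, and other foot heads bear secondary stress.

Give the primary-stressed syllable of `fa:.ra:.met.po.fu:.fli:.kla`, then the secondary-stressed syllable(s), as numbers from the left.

Weights: 1 fa: L, 2 ra: L, 3 met H, 4 po L, 5 fu: L, 6 fli: L, 7 kla L.
Parse left to right (heavy = foot alone; LL = one foot; stranded L unfooted): (ˈfa:.ra:) (ˈmet) (ˈpo.fu:) (ˈfli:.kla).
Foot heads: 1, 3, 4, 6.
Primary stress on the leftmost head = syllable 1.
Secondary stress on 3, 4, 6: ˈfa:.ra:.ˌmet.ˌpo.fu:.ˌfli:.kla.

primary 1, secondary 3, 4, 6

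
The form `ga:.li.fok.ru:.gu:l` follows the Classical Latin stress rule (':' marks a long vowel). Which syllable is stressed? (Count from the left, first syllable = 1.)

4

Classical Latin: stress the penult if heavy (long vowel or closed), else the antepenult.
Weights: 3 fok H, 4 ru: H, 5 gu:l H.
The penult (syllable 4, ru:) is heavy, so it takes stress.
Stress on syllable 4: ga:.li.fok.ˈru:.gu:l.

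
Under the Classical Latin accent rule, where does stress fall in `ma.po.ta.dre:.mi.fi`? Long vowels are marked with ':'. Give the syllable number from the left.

Classical Latin: stress the penult if heavy (long vowel or closed), else the antepenult.
Weights: 4 dre: H, 5 mi L, 6 fi L.
The penult (syllable 5, mi) is light, so stress falls on the antepenult (syllable 4, dre:).
Stress on syllable 4: ma.po.ta.ˈdre:.mi.fi.

4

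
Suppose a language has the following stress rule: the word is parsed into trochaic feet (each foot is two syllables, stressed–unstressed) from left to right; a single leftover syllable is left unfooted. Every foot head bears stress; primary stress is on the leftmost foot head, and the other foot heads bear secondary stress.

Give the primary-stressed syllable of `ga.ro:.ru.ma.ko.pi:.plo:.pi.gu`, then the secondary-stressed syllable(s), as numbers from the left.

primary 1, secondary 3, 5, 7

Parse left to right into trochaic (ˈσσ) feet: (ˈga.ro:) (ˈru.ma) (ˈko.pi:) (ˈplo:.pi) gu. Syllable 9 is left unfooted.
Foot heads (stressed positions): 1, 3, 5, 7.
End Rule Leftmost: primary stress on the leftmost head = syllable 1.
Secondary stress on 3, 5, 7: ˈga.ro:.ˌru.ma.ˌko.pi:.ˌplo:.pi.gu.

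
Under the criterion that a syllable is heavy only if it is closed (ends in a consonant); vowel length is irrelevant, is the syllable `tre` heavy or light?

`tre`: short vowel, open (no coda). Open (no coda) → light.

light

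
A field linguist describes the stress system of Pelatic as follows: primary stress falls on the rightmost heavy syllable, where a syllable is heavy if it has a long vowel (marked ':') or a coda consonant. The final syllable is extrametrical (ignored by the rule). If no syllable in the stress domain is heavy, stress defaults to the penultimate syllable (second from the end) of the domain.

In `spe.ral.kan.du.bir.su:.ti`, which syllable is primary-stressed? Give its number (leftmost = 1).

The final syllable (7, ti) is extrametrical; the stress domain is syllables 1–6.
Weights: 1 spe L, 2 ral H, 3 kan H, 4 du L, 5 bir H, 6 su: H.
Heavy syllables in the domain: 2, 3, 5, 6. The rightmost is syllable 6 (su:).
Primary stress: syllable 6 → spe.ral.kan.du.bir.ˈsu:.ti.

6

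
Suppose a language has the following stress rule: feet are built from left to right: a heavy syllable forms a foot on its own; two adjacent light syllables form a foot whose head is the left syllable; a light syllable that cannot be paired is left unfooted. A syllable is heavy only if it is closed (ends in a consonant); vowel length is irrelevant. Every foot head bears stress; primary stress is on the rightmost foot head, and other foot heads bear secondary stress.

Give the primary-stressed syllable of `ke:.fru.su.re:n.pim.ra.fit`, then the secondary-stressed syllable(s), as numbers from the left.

Weights: 1 ke: L, 2 fru L, 3 su L, 4 re:n H, 5 pim H, 6 ra L, 7 fit H.
Parse left to right (heavy = foot alone; LL = one foot; stranded L unfooted): (ˈke:.fru) su (ˈre:n) (ˈpim) ra (ˈfit).
Foot heads: 1, 4, 5, 7.
Primary stress on the rightmost head = syllable 7.
Secondary stress on 1, 4, 5: ˌke:.fru.su.ˌre:n.ˌpim.ra.ˈfit.

primary 7, secondary 1, 4, 5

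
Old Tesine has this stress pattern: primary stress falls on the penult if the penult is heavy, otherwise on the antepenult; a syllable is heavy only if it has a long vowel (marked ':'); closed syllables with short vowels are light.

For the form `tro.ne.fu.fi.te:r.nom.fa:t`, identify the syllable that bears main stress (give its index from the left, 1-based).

Weights: 5 te:r H, 6 nom L, 7 fa:t H.
The penult (syllable 6, nom) is light, so stress falls on the antepenult (syllable 5, te:r).
Primary stress: syllable 5 → tro.ne.fu.fi.ˈte:r.nom.fa:t.

5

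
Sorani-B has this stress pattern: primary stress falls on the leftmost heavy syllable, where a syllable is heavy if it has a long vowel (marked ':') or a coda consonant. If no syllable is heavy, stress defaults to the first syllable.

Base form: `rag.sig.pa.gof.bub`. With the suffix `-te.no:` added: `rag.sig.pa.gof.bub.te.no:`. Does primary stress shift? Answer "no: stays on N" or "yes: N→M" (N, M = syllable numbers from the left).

Base `rag.sig.pa.gof.bub` (5 syllables):
  Weights: 1 rag H, 2 sig H, 3 pa L, 4 gof H, 5 bub H.
  Heavy syllables in the domain: 1, 2, 4, 5. The leftmost is syllable 1 (rag).
  → primary stress on syllable 1.
Suffixed `rag.sig.pa.gof.bub.te.no:` (7 syllables):
  Weights: 1 rag H, 2 sig H, 3 pa L, 4 gof H, 5 bub H, 6 te L, 7 no: H.
  Heavy syllables in the domain: 1, 2, 4, 5, 7. The leftmost is syllable 1 (rag).
  → primary stress on syllable 1.

no: stays on 1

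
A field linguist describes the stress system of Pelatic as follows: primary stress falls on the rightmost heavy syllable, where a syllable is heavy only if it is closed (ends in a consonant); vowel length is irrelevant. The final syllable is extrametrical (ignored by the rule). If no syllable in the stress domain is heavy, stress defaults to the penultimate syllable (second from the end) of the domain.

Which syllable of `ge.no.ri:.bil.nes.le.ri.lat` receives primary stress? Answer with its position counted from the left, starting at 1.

The final syllable (8, lat) is extrametrical; the stress domain is syllables 1–7.
Weights: 1 ge L, 2 no L, 3 ri: L, 4 bil H, 5 nes H, 6 le L, 7 ri L.
Heavy syllables in the domain: 4, 5. The rightmost is syllable 5 (nes).
Primary stress: syllable 5 → ge.no.ri:.bil.ˈnes.le.ri.lat.

5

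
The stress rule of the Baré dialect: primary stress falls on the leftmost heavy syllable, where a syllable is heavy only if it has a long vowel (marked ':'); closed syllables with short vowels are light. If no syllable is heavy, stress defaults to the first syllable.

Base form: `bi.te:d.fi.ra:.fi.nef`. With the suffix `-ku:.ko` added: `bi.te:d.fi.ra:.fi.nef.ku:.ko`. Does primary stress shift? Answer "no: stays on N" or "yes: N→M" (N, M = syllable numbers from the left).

Base `bi.te:d.fi.ra:.fi.nef` (6 syllables):
  Weights: 1 bi L, 2 te:d H, 3 fi L, 4 ra: H, 5 fi L, 6 nef L.
  Heavy syllables in the domain: 2, 4. The leftmost is syllable 2 (te:d).
  → primary stress on syllable 2.
Suffixed `bi.te:d.fi.ra:.fi.nef.ku:.ko` (8 syllables):
  Weights: 1 bi L, 2 te:d H, 3 fi L, 4 ra: H, 5 fi L, 6 nef L, 7 ku: H, 8 ko L.
  Heavy syllables in the domain: 2, 4, 7. The leftmost is syllable 2 (te:d).
  → primary stress on syllable 2.

no: stays on 2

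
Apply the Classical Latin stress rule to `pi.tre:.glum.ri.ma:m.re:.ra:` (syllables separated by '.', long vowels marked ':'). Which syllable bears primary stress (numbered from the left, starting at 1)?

6

Classical Latin: stress the penult if heavy (long vowel or closed), else the antepenult.
Weights: 5 ma:m H, 6 re: H, 7 ra: H.
The penult (syllable 6, re:) is heavy, so it takes stress.
Stress on syllable 6: pi.tre:.glum.ri.ma:m.ˈre:.ra:.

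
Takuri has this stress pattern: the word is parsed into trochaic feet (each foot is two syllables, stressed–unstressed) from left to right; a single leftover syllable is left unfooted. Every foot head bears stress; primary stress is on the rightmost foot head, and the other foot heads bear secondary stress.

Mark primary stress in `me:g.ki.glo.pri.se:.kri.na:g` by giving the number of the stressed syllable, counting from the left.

Parse left to right into trochaic (ˈσσ) feet: (ˈme:g.ki) (ˈglo.pri) (ˈse:.kri) na:g. Syllable 7 is left unfooted.
Foot heads (stressed positions): 1, 3, 5.
End Rule Rightmost: primary stress on the rightmost head = syllable 5.
Primary stress: syllable 5 → me:g.ki.glo.pri.ˈse:.kri.na:g.

5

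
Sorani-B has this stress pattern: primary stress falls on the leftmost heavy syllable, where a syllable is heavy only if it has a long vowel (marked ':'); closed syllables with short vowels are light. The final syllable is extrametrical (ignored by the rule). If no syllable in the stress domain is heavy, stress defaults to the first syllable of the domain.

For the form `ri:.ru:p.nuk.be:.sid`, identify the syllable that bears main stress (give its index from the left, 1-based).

1

The final syllable (5, sid) is extrametrical; the stress domain is syllables 1–4.
Weights: 1 ri: H, 2 ru:p H, 3 nuk L, 4 be: H.
Heavy syllables in the domain: 1, 2, 4. The leftmost is syllable 1 (ri:).
Primary stress: syllable 1 → ˈri:.ru:p.nuk.be:.sid.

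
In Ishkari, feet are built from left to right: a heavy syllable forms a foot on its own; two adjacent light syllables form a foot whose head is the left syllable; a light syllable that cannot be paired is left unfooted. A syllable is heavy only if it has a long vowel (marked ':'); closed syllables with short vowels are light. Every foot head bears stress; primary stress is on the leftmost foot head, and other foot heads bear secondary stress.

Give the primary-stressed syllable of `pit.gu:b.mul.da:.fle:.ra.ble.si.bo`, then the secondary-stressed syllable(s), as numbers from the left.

Weights: 1 pit L, 2 gu:b H, 3 mul L, 4 da: H, 5 fle: H, 6 ra L, 7 ble L, 8 si L, 9 bo L.
Parse left to right (heavy = foot alone; LL = one foot; stranded L unfooted): pit (ˈgu:b) mul (ˈda:) (ˈfle:) (ˈra.ble) (ˈsi.bo).
Foot heads: 2, 4, 5, 6, 8.
Primary stress on the leftmost head = syllable 2.
Secondary stress on 4, 5, 6, 8: pit.ˈgu:b.mul.ˌda:.ˌfle:.ˌra.ble.ˌsi.bo.

primary 2, secondary 4, 5, 6, 8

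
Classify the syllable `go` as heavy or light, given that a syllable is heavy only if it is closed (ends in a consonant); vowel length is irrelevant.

`go`: short vowel, open (no coda). Open (no coda) → light.

light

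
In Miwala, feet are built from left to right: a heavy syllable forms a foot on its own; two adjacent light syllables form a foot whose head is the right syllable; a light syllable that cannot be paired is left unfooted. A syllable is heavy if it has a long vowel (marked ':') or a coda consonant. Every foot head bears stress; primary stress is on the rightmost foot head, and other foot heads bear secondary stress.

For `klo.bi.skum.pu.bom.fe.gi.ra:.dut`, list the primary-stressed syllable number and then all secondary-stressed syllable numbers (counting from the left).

Weights: 1 klo L, 2 bi L, 3 skum H, 4 pu L, 5 bom H, 6 fe L, 7 gi L, 8 ra: H, 9 dut H.
Parse left to right (heavy = foot alone; LL = one foot; stranded L unfooted): (klo.ˈbi) (ˈskum) pu (ˈbom) (fe.ˈgi) (ˈra:) (ˈdut).
Foot heads: 2, 3, 5, 7, 8, 9.
Primary stress on the rightmost head = syllable 9.
Secondary stress on 2, 3, 5, 7, 8: klo.ˌbi.ˌskum.pu.ˌbom.fe.ˌgi.ˌra:.ˈdut.

primary 9, secondary 2, 3, 5, 7, 8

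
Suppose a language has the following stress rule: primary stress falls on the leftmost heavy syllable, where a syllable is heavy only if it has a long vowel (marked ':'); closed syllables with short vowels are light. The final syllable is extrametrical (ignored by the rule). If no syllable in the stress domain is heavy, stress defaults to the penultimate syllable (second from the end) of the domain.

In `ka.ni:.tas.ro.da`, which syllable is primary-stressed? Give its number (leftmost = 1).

2

The final syllable (5, da) is extrametrical; the stress domain is syllables 1–4.
Weights: 1 ka L, 2 ni: H, 3 tas L, 4 ro L.
Heavy syllables in the domain: 2. The leftmost is syllable 2 (ni:).
Primary stress: syllable 2 → ka.ˈni:.tas.ro.da.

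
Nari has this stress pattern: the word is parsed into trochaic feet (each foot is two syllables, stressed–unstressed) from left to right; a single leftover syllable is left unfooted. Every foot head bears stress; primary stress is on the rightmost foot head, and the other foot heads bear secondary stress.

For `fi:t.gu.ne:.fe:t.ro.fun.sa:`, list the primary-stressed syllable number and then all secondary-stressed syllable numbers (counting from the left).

Parse left to right into trochaic (ˈσσ) feet: (ˈfi:t.gu) (ˈne:.fe:t) (ˈro.fun) sa:. Syllable 7 is left unfooted.
Foot heads (stressed positions): 1, 3, 5.
End Rule Rightmost: primary stress on the rightmost head = syllable 5.
Secondary stress on 1, 3: ˌfi:t.gu.ˌne:.fe:t.ˈro.fun.sa:.

primary 5, secondary 1, 3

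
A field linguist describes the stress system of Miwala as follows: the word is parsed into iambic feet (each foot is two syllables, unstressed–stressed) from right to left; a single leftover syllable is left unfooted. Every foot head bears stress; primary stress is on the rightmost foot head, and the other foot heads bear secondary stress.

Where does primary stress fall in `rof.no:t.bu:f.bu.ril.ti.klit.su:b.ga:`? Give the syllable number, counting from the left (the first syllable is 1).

9

Parse right to left into iambic (σˈσ) feet: rof (no:t.ˈbu:f) (bu.ˈril) (ti.ˈklit) (su:b.ˈga:). Syllable 1 is left unfooted.
Foot heads (stressed positions): 3, 5, 7, 9.
End Rule Rightmost: primary stress on the rightmost head = syllable 9.
Primary stress: syllable 9 → rof.no:t.bu:f.bu.ril.ti.klit.su:b.ˈga:.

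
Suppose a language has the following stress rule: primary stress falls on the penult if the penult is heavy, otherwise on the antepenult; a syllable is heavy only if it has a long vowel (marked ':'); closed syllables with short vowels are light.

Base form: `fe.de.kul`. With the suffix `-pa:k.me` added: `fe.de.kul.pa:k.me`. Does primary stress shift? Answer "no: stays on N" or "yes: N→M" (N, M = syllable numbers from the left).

Base `fe.de.kul` (3 syllables):
  Weights: 1 fe L, 2 de L, 3 kul L.
  The penult (syllable 2, de) is light, so stress falls on the antepenult (syllable 1, fe).
  → primary stress on syllable 1.
Suffixed `fe.de.kul.pa:k.me` (5 syllables):
  Weights: 3 kul L, 4 pa:k H, 5 me L.
  The penult (syllable 4, pa:k) is heavy, so it takes stress.
  → primary stress on syllable 4.

yes: 1→4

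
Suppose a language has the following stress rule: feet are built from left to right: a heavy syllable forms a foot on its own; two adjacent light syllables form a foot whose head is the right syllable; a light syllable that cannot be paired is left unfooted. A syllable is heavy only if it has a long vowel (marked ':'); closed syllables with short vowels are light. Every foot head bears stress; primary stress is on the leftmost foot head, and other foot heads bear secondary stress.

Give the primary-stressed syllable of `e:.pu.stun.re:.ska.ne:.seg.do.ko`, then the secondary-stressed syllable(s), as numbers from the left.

Weights: 1 e: H, 2 pu L, 3 stun L, 4 re: H, 5 ska L, 6 ne: H, 7 seg L, 8 do L, 9 ko L.
Parse left to right (heavy = foot alone; LL = one foot; stranded L unfooted): (ˈe:) (pu.ˈstun) (ˈre:) ska (ˈne:) (seg.ˈdo) ko.
Foot heads: 1, 3, 4, 6, 8.
Primary stress on the leftmost head = syllable 1.
Secondary stress on 3, 4, 6, 8: ˈe:.pu.ˌstun.ˌre:.ska.ˌne:.seg.ˌdo.ko.

primary 1, secondary 3, 4, 6, 8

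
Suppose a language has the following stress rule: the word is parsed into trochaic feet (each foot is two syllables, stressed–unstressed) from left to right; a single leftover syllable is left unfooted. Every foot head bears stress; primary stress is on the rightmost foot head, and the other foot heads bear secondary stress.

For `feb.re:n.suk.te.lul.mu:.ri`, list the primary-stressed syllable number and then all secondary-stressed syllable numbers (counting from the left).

Parse left to right into trochaic (ˈσσ) feet: (ˈfeb.re:n) (ˈsuk.te) (ˈlul.mu:) ri. Syllable 7 is left unfooted.
Foot heads (stressed positions): 1, 3, 5.
End Rule Rightmost: primary stress on the rightmost head = syllable 5.
Secondary stress on 1, 3: ˌfeb.re:n.ˌsuk.te.ˈlul.mu:.ri.

primary 5, secondary 1, 3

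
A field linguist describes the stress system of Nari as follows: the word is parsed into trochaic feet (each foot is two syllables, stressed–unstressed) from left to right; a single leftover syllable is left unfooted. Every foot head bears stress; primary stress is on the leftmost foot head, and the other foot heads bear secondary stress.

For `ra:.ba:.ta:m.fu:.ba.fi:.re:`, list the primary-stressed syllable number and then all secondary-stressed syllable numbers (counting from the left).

primary 1, secondary 3, 5

Parse left to right into trochaic (ˈσσ) feet: (ˈra:.ba:) (ˈta:m.fu:) (ˈba.fi:) re:. Syllable 7 is left unfooted.
Foot heads (stressed positions): 1, 3, 5.
End Rule Leftmost: primary stress on the leftmost head = syllable 1.
Secondary stress on 3, 5: ˈra:.ba:.ˌta:m.fu:.ˌba.fi:.re:.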